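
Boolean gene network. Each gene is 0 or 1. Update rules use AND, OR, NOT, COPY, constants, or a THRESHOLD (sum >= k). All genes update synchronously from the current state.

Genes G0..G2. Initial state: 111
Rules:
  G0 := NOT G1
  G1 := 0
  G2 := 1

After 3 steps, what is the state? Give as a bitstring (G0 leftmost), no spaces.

Step 1: G0=NOT G1=NOT 1=0 G1=0(const) G2=1(const) -> 001
Step 2: G0=NOT G1=NOT 0=1 G1=0(const) G2=1(const) -> 101
Step 3: G0=NOT G1=NOT 0=1 G1=0(const) G2=1(const) -> 101

101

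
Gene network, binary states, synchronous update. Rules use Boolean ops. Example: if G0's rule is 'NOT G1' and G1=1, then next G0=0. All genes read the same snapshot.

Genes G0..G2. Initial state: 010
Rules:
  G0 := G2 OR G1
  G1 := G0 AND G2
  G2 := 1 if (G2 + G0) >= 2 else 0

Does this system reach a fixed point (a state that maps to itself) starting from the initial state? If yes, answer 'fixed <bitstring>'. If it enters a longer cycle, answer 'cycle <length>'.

Answer: fixed 000

Derivation:
Step 0: 010
Step 1: G0=G2|G1=0|1=1 G1=G0&G2=0&0=0 G2=(0+0>=2)=0 -> 100
Step 2: G0=G2|G1=0|0=0 G1=G0&G2=1&0=0 G2=(0+1>=2)=0 -> 000
Step 3: G0=G2|G1=0|0=0 G1=G0&G2=0&0=0 G2=(0+0>=2)=0 -> 000
Fixed point reached at step 2: 000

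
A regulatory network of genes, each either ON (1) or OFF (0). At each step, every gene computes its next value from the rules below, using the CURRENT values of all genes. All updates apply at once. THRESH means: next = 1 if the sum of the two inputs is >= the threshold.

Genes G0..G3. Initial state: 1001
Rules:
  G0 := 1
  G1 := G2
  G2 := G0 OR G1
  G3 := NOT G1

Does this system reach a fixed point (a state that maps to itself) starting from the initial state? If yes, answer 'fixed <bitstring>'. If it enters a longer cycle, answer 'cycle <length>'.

Step 0: 1001
Step 1: G0=1(const) G1=G2=0 G2=G0|G1=1|0=1 G3=NOT G1=NOT 0=1 -> 1011
Step 2: G0=1(const) G1=G2=1 G2=G0|G1=1|0=1 G3=NOT G1=NOT 0=1 -> 1111
Step 3: G0=1(const) G1=G2=1 G2=G0|G1=1|1=1 G3=NOT G1=NOT 1=0 -> 1110
Step 4: G0=1(const) G1=G2=1 G2=G0|G1=1|1=1 G3=NOT G1=NOT 1=0 -> 1110
Fixed point reached at step 3: 1110

Answer: fixed 1110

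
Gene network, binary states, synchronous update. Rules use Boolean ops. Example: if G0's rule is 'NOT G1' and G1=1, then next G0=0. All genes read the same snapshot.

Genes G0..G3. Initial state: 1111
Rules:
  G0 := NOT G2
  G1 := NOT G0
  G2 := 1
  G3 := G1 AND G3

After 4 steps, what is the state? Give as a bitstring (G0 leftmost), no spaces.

Step 1: G0=NOT G2=NOT 1=0 G1=NOT G0=NOT 1=0 G2=1(const) G3=G1&G3=1&1=1 -> 0011
Step 2: G0=NOT G2=NOT 1=0 G1=NOT G0=NOT 0=1 G2=1(const) G3=G1&G3=0&1=0 -> 0110
Step 3: G0=NOT G2=NOT 1=0 G1=NOT G0=NOT 0=1 G2=1(const) G3=G1&G3=1&0=0 -> 0110
Step 4: G0=NOT G2=NOT 1=0 G1=NOT G0=NOT 0=1 G2=1(const) G3=G1&G3=1&0=0 -> 0110

0110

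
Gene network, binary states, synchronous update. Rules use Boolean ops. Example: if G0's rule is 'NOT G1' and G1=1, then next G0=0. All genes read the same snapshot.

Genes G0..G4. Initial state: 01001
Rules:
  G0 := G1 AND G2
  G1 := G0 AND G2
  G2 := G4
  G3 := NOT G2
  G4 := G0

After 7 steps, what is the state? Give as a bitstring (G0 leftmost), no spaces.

Step 1: G0=G1&G2=1&0=0 G1=G0&G2=0&0=0 G2=G4=1 G3=NOT G2=NOT 0=1 G4=G0=0 -> 00110
Step 2: G0=G1&G2=0&1=0 G1=G0&G2=0&1=0 G2=G4=0 G3=NOT G2=NOT 1=0 G4=G0=0 -> 00000
Step 3: G0=G1&G2=0&0=0 G1=G0&G2=0&0=0 G2=G4=0 G3=NOT G2=NOT 0=1 G4=G0=0 -> 00010
Step 4: G0=G1&G2=0&0=0 G1=G0&G2=0&0=0 G2=G4=0 G3=NOT G2=NOT 0=1 G4=G0=0 -> 00010
Step 5: G0=G1&G2=0&0=0 G1=G0&G2=0&0=0 G2=G4=0 G3=NOT G2=NOT 0=1 G4=G0=0 -> 00010
Step 6: G0=G1&G2=0&0=0 G1=G0&G2=0&0=0 G2=G4=0 G3=NOT G2=NOT 0=1 G4=G0=0 -> 00010
Step 7: G0=G1&G2=0&0=0 G1=G0&G2=0&0=0 G2=G4=0 G3=NOT G2=NOT 0=1 G4=G0=0 -> 00010

00010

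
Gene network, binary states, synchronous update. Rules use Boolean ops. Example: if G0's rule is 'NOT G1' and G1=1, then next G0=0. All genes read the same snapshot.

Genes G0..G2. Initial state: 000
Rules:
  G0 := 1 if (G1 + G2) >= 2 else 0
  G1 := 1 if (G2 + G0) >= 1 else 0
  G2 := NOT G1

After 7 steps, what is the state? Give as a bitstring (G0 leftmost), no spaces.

Step 1: G0=(0+0>=2)=0 G1=(0+0>=1)=0 G2=NOT G1=NOT 0=1 -> 001
Step 2: G0=(0+1>=2)=0 G1=(1+0>=1)=1 G2=NOT G1=NOT 0=1 -> 011
Step 3: G0=(1+1>=2)=1 G1=(1+0>=1)=1 G2=NOT G1=NOT 1=0 -> 110
Step 4: G0=(1+0>=2)=0 G1=(0+1>=1)=1 G2=NOT G1=NOT 1=0 -> 010
Step 5: G0=(1+0>=2)=0 G1=(0+0>=1)=0 G2=NOT G1=NOT 1=0 -> 000
Step 6: G0=(0+0>=2)=0 G1=(0+0>=1)=0 G2=NOT G1=NOT 0=1 -> 001
Step 7: G0=(0+1>=2)=0 G1=(1+0>=1)=1 G2=NOT G1=NOT 0=1 -> 011

011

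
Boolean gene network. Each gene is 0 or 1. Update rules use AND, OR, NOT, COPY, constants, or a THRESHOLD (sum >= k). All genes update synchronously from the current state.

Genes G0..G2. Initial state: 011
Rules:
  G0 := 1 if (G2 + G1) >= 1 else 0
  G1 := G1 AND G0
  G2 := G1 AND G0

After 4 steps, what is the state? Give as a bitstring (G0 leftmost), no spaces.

Step 1: G0=(1+1>=1)=1 G1=G1&G0=1&0=0 G2=G1&G0=1&0=0 -> 100
Step 2: G0=(0+0>=1)=0 G1=G1&G0=0&1=0 G2=G1&G0=0&1=0 -> 000
Step 3: G0=(0+0>=1)=0 G1=G1&G0=0&0=0 G2=G1&G0=0&0=0 -> 000
Step 4: G0=(0+0>=1)=0 G1=G1&G0=0&0=0 G2=G1&G0=0&0=0 -> 000

000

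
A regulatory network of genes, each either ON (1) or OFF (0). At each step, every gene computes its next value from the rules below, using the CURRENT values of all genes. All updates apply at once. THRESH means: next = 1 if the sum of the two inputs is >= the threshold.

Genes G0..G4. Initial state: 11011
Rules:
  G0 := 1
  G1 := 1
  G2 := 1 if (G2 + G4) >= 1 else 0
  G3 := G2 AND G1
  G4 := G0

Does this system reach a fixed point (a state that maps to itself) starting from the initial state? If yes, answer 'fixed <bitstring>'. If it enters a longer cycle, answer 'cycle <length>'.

Answer: fixed 11111

Derivation:
Step 0: 11011
Step 1: G0=1(const) G1=1(const) G2=(0+1>=1)=1 G3=G2&G1=0&1=0 G4=G0=1 -> 11101
Step 2: G0=1(const) G1=1(const) G2=(1+1>=1)=1 G3=G2&G1=1&1=1 G4=G0=1 -> 11111
Step 3: G0=1(const) G1=1(const) G2=(1+1>=1)=1 G3=G2&G1=1&1=1 G4=G0=1 -> 11111
Fixed point reached at step 2: 11111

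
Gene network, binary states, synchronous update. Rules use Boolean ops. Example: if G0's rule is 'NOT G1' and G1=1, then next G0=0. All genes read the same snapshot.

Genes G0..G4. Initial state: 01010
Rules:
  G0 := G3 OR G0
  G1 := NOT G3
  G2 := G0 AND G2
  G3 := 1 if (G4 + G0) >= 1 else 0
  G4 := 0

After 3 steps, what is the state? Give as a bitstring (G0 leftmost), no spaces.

Step 1: G0=G3|G0=1|0=1 G1=NOT G3=NOT 1=0 G2=G0&G2=0&0=0 G3=(0+0>=1)=0 G4=0(const) -> 10000
Step 2: G0=G3|G0=0|1=1 G1=NOT G3=NOT 0=1 G2=G0&G2=1&0=0 G3=(0+1>=1)=1 G4=0(const) -> 11010
Step 3: G0=G3|G0=1|1=1 G1=NOT G3=NOT 1=0 G2=G0&G2=1&0=0 G3=(0+1>=1)=1 G4=0(const) -> 10010

10010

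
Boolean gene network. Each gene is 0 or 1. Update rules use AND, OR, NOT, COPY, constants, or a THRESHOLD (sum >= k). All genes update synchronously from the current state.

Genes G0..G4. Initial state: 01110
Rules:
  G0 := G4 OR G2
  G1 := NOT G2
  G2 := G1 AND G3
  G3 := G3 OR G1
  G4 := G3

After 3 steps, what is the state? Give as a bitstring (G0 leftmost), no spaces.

Step 1: G0=G4|G2=0|1=1 G1=NOT G2=NOT 1=0 G2=G1&G3=1&1=1 G3=G3|G1=1|1=1 G4=G3=1 -> 10111
Step 2: G0=G4|G2=1|1=1 G1=NOT G2=NOT 1=0 G2=G1&G3=0&1=0 G3=G3|G1=1|0=1 G4=G3=1 -> 10011
Step 3: G0=G4|G2=1|0=1 G1=NOT G2=NOT 0=1 G2=G1&G3=0&1=0 G3=G3|G1=1|0=1 G4=G3=1 -> 11011

11011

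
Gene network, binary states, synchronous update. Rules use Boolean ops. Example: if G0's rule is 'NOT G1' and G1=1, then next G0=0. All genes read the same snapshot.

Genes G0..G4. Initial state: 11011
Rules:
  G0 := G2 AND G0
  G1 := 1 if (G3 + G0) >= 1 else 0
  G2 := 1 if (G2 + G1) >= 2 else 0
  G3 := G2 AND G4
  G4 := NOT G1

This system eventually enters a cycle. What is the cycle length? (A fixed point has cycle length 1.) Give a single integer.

Answer: 1

Derivation:
Step 0: 11011
Step 1: G0=G2&G0=0&1=0 G1=(1+1>=1)=1 G2=(0+1>=2)=0 G3=G2&G4=0&1=0 G4=NOT G1=NOT 1=0 -> 01000
Step 2: G0=G2&G0=0&0=0 G1=(0+0>=1)=0 G2=(0+1>=2)=0 G3=G2&G4=0&0=0 G4=NOT G1=NOT 1=0 -> 00000
Step 3: G0=G2&G0=0&0=0 G1=(0+0>=1)=0 G2=(0+0>=2)=0 G3=G2&G4=0&0=0 G4=NOT G1=NOT 0=1 -> 00001
Step 4: G0=G2&G0=0&0=0 G1=(0+0>=1)=0 G2=(0+0>=2)=0 G3=G2&G4=0&1=0 G4=NOT G1=NOT 0=1 -> 00001
State from step 4 equals state from step 3 -> cycle length 1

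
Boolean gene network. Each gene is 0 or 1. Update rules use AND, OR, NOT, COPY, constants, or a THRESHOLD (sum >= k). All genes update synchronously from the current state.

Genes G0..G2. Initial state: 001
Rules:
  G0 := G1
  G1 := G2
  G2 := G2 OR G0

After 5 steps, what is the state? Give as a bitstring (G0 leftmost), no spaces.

Step 1: G0=G1=0 G1=G2=1 G2=G2|G0=1|0=1 -> 011
Step 2: G0=G1=1 G1=G2=1 G2=G2|G0=1|0=1 -> 111
Step 3: G0=G1=1 G1=G2=1 G2=G2|G0=1|1=1 -> 111
Step 4: G0=G1=1 G1=G2=1 G2=G2|G0=1|1=1 -> 111
Step 5: G0=G1=1 G1=G2=1 G2=G2|G0=1|1=1 -> 111

111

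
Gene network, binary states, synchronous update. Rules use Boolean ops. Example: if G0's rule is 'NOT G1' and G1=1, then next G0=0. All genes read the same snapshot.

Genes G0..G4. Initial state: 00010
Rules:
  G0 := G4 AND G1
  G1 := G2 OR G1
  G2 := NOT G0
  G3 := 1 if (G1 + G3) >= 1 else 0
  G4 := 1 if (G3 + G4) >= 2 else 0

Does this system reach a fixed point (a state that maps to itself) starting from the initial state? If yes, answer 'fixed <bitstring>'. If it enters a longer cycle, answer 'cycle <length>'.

Answer: fixed 01110

Derivation:
Step 0: 00010
Step 1: G0=G4&G1=0&0=0 G1=G2|G1=0|0=0 G2=NOT G0=NOT 0=1 G3=(0+1>=1)=1 G4=(1+0>=2)=0 -> 00110
Step 2: G0=G4&G1=0&0=0 G1=G2|G1=1|0=1 G2=NOT G0=NOT 0=1 G3=(0+1>=1)=1 G4=(1+0>=2)=0 -> 01110
Step 3: G0=G4&G1=0&1=0 G1=G2|G1=1|1=1 G2=NOT G0=NOT 0=1 G3=(1+1>=1)=1 G4=(1+0>=2)=0 -> 01110
Fixed point reached at step 2: 01110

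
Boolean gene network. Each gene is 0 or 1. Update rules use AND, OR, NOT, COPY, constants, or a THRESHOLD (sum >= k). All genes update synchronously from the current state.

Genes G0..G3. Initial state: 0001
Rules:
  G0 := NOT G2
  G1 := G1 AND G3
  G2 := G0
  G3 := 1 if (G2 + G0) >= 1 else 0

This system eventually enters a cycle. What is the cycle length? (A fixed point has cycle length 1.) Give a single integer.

Answer: 4

Derivation:
Step 0: 0001
Step 1: G0=NOT G2=NOT 0=1 G1=G1&G3=0&1=0 G2=G0=0 G3=(0+0>=1)=0 -> 1000
Step 2: G0=NOT G2=NOT 0=1 G1=G1&G3=0&0=0 G2=G0=1 G3=(0+1>=1)=1 -> 1011
Step 3: G0=NOT G2=NOT 1=0 G1=G1&G3=0&1=0 G2=G0=1 G3=(1+1>=1)=1 -> 0011
Step 4: G0=NOT G2=NOT 1=0 G1=G1&G3=0&1=0 G2=G0=0 G3=(1+0>=1)=1 -> 0001
State from step 4 equals state from step 0 -> cycle length 4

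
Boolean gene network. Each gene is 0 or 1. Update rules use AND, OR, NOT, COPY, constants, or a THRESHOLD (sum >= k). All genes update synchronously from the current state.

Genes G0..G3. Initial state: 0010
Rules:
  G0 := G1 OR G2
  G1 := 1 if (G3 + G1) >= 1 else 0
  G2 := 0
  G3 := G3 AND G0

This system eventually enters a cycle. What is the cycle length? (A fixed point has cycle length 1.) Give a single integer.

Answer: 1

Derivation:
Step 0: 0010
Step 1: G0=G1|G2=0|1=1 G1=(0+0>=1)=0 G2=0(const) G3=G3&G0=0&0=0 -> 1000
Step 2: G0=G1|G2=0|0=0 G1=(0+0>=1)=0 G2=0(const) G3=G3&G0=0&1=0 -> 0000
Step 3: G0=G1|G2=0|0=0 G1=(0+0>=1)=0 G2=0(const) G3=G3&G0=0&0=0 -> 0000
State from step 3 equals state from step 2 -> cycle length 1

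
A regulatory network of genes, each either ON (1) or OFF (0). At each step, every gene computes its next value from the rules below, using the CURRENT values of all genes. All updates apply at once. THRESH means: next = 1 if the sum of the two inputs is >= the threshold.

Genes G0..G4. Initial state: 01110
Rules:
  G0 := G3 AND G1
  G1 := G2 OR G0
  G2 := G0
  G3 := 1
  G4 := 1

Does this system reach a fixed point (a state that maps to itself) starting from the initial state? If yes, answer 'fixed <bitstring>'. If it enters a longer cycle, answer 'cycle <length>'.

Answer: fixed 11111

Derivation:
Step 0: 01110
Step 1: G0=G3&G1=1&1=1 G1=G2|G0=1|0=1 G2=G0=0 G3=1(const) G4=1(const) -> 11011
Step 2: G0=G3&G1=1&1=1 G1=G2|G0=0|1=1 G2=G0=1 G3=1(const) G4=1(const) -> 11111
Step 3: G0=G3&G1=1&1=1 G1=G2|G0=1|1=1 G2=G0=1 G3=1(const) G4=1(const) -> 11111
Fixed point reached at step 2: 11111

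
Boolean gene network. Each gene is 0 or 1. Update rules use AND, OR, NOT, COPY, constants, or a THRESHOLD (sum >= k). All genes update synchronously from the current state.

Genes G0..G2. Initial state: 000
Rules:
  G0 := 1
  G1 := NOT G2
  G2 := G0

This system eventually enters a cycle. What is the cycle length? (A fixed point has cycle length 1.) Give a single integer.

Step 0: 000
Step 1: G0=1(const) G1=NOT G2=NOT 0=1 G2=G0=0 -> 110
Step 2: G0=1(const) G1=NOT G2=NOT 0=1 G2=G0=1 -> 111
Step 3: G0=1(const) G1=NOT G2=NOT 1=0 G2=G0=1 -> 101
Step 4: G0=1(const) G1=NOT G2=NOT 1=0 G2=G0=1 -> 101
State from step 4 equals state from step 3 -> cycle length 1

Answer: 1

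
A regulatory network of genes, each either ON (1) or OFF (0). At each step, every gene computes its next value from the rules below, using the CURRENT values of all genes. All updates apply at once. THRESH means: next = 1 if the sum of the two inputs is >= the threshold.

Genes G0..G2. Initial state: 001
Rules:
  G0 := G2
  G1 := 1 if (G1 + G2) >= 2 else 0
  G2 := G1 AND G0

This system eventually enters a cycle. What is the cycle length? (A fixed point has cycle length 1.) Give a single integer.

Answer: 1

Derivation:
Step 0: 001
Step 1: G0=G2=1 G1=(0+1>=2)=0 G2=G1&G0=0&0=0 -> 100
Step 2: G0=G2=0 G1=(0+0>=2)=0 G2=G1&G0=0&1=0 -> 000
Step 3: G0=G2=0 G1=(0+0>=2)=0 G2=G1&G0=0&0=0 -> 000
State from step 3 equals state from step 2 -> cycle length 1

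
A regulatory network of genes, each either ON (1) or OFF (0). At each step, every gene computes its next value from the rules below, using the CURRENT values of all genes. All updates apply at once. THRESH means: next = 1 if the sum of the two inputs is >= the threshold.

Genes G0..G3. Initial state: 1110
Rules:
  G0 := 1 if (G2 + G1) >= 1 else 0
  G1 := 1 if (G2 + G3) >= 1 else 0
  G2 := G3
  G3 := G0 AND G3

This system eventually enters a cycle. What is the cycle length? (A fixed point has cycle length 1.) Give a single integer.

Answer: 1

Derivation:
Step 0: 1110
Step 1: G0=(1+1>=1)=1 G1=(1+0>=1)=1 G2=G3=0 G3=G0&G3=1&0=0 -> 1100
Step 2: G0=(0+1>=1)=1 G1=(0+0>=1)=0 G2=G3=0 G3=G0&G3=1&0=0 -> 1000
Step 3: G0=(0+0>=1)=0 G1=(0+0>=1)=0 G2=G3=0 G3=G0&G3=1&0=0 -> 0000
Step 4: G0=(0+0>=1)=0 G1=(0+0>=1)=0 G2=G3=0 G3=G0&G3=0&0=0 -> 0000
State from step 4 equals state from step 3 -> cycle length 1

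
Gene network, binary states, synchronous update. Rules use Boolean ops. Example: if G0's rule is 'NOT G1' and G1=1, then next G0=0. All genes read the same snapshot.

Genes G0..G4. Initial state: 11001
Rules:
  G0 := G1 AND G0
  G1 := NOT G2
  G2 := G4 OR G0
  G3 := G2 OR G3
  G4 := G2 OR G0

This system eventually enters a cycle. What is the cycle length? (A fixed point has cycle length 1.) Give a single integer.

Answer: 1

Derivation:
Step 0: 11001
Step 1: G0=G1&G0=1&1=1 G1=NOT G2=NOT 0=1 G2=G4|G0=1|1=1 G3=G2|G3=0|0=0 G4=G2|G0=0|1=1 -> 11101
Step 2: G0=G1&G0=1&1=1 G1=NOT G2=NOT 1=0 G2=G4|G0=1|1=1 G3=G2|G3=1|0=1 G4=G2|G0=1|1=1 -> 10111
Step 3: G0=G1&G0=0&1=0 G1=NOT G2=NOT 1=0 G2=G4|G0=1|1=1 G3=G2|G3=1|1=1 G4=G2|G0=1|1=1 -> 00111
Step 4: G0=G1&G0=0&0=0 G1=NOT G2=NOT 1=0 G2=G4|G0=1|0=1 G3=G2|G3=1|1=1 G4=G2|G0=1|0=1 -> 00111
State from step 4 equals state from step 3 -> cycle length 1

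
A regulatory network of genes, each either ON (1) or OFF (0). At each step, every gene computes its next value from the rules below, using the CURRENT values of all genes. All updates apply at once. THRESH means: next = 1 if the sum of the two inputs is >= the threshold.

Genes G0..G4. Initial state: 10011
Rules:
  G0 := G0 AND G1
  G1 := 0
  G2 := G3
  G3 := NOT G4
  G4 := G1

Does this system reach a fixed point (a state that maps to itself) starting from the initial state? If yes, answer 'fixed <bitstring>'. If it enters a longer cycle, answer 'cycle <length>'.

Step 0: 10011
Step 1: G0=G0&G1=1&0=0 G1=0(const) G2=G3=1 G3=NOT G4=NOT 1=0 G4=G1=0 -> 00100
Step 2: G0=G0&G1=0&0=0 G1=0(const) G2=G3=0 G3=NOT G4=NOT 0=1 G4=G1=0 -> 00010
Step 3: G0=G0&G1=0&0=0 G1=0(const) G2=G3=1 G3=NOT G4=NOT 0=1 G4=G1=0 -> 00110
Step 4: G0=G0&G1=0&0=0 G1=0(const) G2=G3=1 G3=NOT G4=NOT 0=1 G4=G1=0 -> 00110
Fixed point reached at step 3: 00110

Answer: fixed 00110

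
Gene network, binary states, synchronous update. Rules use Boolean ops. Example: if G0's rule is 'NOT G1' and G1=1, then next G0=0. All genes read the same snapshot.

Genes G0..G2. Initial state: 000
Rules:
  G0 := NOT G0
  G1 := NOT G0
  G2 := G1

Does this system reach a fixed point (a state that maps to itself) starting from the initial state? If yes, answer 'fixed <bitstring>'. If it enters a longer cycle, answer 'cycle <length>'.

Answer: cycle 2

Derivation:
Step 0: 000
Step 1: G0=NOT G0=NOT 0=1 G1=NOT G0=NOT 0=1 G2=G1=0 -> 110
Step 2: G0=NOT G0=NOT 1=0 G1=NOT G0=NOT 1=0 G2=G1=1 -> 001
Step 3: G0=NOT G0=NOT 0=1 G1=NOT G0=NOT 0=1 G2=G1=0 -> 110
Cycle of length 2 starting at step 1 -> no fixed point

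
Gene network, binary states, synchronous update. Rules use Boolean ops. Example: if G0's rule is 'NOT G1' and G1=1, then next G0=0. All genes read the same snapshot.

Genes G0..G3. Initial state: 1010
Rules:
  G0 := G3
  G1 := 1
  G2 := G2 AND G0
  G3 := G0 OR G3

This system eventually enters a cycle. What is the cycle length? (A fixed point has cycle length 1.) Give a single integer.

Step 0: 1010
Step 1: G0=G3=0 G1=1(const) G2=G2&G0=1&1=1 G3=G0|G3=1|0=1 -> 0111
Step 2: G0=G3=1 G1=1(const) G2=G2&G0=1&0=0 G3=G0|G3=0|1=1 -> 1101
Step 3: G0=G3=1 G1=1(const) G2=G2&G0=0&1=0 G3=G0|G3=1|1=1 -> 1101
State from step 3 equals state from step 2 -> cycle length 1

Answer: 1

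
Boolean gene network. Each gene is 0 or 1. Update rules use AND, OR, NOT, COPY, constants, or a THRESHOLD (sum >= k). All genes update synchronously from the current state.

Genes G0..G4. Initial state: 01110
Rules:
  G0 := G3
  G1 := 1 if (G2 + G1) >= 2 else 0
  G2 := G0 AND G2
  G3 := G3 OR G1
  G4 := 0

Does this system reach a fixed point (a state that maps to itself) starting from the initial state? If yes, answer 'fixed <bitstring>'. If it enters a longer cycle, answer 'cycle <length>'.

Step 0: 01110
Step 1: G0=G3=1 G1=(1+1>=2)=1 G2=G0&G2=0&1=0 G3=G3|G1=1|1=1 G4=0(const) -> 11010
Step 2: G0=G3=1 G1=(0+1>=2)=0 G2=G0&G2=1&0=0 G3=G3|G1=1|1=1 G4=0(const) -> 10010
Step 3: G0=G3=1 G1=(0+0>=2)=0 G2=G0&G2=1&0=0 G3=G3|G1=1|0=1 G4=0(const) -> 10010
Fixed point reached at step 2: 10010

Answer: fixed 10010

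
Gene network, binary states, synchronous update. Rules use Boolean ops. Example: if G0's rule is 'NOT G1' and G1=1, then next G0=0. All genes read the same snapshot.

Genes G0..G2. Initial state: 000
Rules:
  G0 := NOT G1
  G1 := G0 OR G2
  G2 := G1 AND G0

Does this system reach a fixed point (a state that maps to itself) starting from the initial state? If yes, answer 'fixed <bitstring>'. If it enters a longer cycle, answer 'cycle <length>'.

Answer: cycle 5

Derivation:
Step 0: 000
Step 1: G0=NOT G1=NOT 0=1 G1=G0|G2=0|0=0 G2=G1&G0=0&0=0 -> 100
Step 2: G0=NOT G1=NOT 0=1 G1=G0|G2=1|0=1 G2=G1&G0=0&1=0 -> 110
Step 3: G0=NOT G1=NOT 1=0 G1=G0|G2=1|0=1 G2=G1&G0=1&1=1 -> 011
Step 4: G0=NOT G1=NOT 1=0 G1=G0|G2=0|1=1 G2=G1&G0=1&0=0 -> 010
Step 5: G0=NOT G1=NOT 1=0 G1=G0|G2=0|0=0 G2=G1&G0=1&0=0 -> 000
Cycle of length 5 starting at step 0 -> no fixed point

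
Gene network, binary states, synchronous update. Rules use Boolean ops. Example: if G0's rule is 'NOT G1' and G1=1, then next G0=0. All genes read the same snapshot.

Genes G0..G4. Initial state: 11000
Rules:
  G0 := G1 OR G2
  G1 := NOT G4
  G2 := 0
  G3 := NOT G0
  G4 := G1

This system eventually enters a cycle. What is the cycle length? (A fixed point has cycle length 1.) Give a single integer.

Answer: 4

Derivation:
Step 0: 11000
Step 1: G0=G1|G2=1|0=1 G1=NOT G4=NOT 0=1 G2=0(const) G3=NOT G0=NOT 1=0 G4=G1=1 -> 11001
Step 2: G0=G1|G2=1|0=1 G1=NOT G4=NOT 1=0 G2=0(const) G3=NOT G0=NOT 1=0 G4=G1=1 -> 10001
Step 3: G0=G1|G2=0|0=0 G1=NOT G4=NOT 1=0 G2=0(const) G3=NOT G0=NOT 1=0 G4=G1=0 -> 00000
Step 4: G0=G1|G2=0|0=0 G1=NOT G4=NOT 0=1 G2=0(const) G3=NOT G0=NOT 0=1 G4=G1=0 -> 01010
Step 5: G0=G1|G2=1|0=1 G1=NOT G4=NOT 0=1 G2=0(const) G3=NOT G0=NOT 0=1 G4=G1=1 -> 11011
Step 6: G0=G1|G2=1|0=1 G1=NOT G4=NOT 1=0 G2=0(const) G3=NOT G0=NOT 1=0 G4=G1=1 -> 10001
State from step 6 equals state from step 2 -> cycle length 4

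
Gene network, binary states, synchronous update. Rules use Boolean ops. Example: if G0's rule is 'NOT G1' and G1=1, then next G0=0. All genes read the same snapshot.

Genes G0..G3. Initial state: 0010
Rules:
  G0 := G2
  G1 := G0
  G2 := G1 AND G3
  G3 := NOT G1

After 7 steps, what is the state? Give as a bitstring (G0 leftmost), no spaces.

Step 1: G0=G2=1 G1=G0=0 G2=G1&G3=0&0=0 G3=NOT G1=NOT 0=1 -> 1001
Step 2: G0=G2=0 G1=G0=1 G2=G1&G3=0&1=0 G3=NOT G1=NOT 0=1 -> 0101
Step 3: G0=G2=0 G1=G0=0 G2=G1&G3=1&1=1 G3=NOT G1=NOT 1=0 -> 0010
Step 4: G0=G2=1 G1=G0=0 G2=G1&G3=0&0=0 G3=NOT G1=NOT 0=1 -> 1001
Step 5: G0=G2=0 G1=G0=1 G2=G1&G3=0&1=0 G3=NOT G1=NOT 0=1 -> 0101
Step 6: G0=G2=0 G1=G0=0 G2=G1&G3=1&1=1 G3=NOT G1=NOT 1=0 -> 0010
Step 7: G0=G2=1 G1=G0=0 G2=G1&G3=0&0=0 G3=NOT G1=NOT 0=1 -> 1001

1001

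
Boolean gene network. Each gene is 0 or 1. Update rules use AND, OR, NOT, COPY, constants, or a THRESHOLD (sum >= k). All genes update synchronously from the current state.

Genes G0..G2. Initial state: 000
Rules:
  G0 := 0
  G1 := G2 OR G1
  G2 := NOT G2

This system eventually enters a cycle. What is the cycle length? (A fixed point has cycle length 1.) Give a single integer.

Step 0: 000
Step 1: G0=0(const) G1=G2|G1=0|0=0 G2=NOT G2=NOT 0=1 -> 001
Step 2: G0=0(const) G1=G2|G1=1|0=1 G2=NOT G2=NOT 1=0 -> 010
Step 3: G0=0(const) G1=G2|G1=0|1=1 G2=NOT G2=NOT 0=1 -> 011
Step 4: G0=0(const) G1=G2|G1=1|1=1 G2=NOT G2=NOT 1=0 -> 010
State from step 4 equals state from step 2 -> cycle length 2

Answer: 2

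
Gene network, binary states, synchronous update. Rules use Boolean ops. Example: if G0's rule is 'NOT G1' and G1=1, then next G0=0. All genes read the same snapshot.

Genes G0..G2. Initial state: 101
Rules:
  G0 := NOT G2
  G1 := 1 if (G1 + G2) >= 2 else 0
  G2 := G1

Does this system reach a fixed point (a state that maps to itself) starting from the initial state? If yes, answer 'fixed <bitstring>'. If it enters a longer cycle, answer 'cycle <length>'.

Step 0: 101
Step 1: G0=NOT G2=NOT 1=0 G1=(0+1>=2)=0 G2=G1=0 -> 000
Step 2: G0=NOT G2=NOT 0=1 G1=(0+0>=2)=0 G2=G1=0 -> 100
Step 3: G0=NOT G2=NOT 0=1 G1=(0+0>=2)=0 G2=G1=0 -> 100
Fixed point reached at step 2: 100

Answer: fixed 100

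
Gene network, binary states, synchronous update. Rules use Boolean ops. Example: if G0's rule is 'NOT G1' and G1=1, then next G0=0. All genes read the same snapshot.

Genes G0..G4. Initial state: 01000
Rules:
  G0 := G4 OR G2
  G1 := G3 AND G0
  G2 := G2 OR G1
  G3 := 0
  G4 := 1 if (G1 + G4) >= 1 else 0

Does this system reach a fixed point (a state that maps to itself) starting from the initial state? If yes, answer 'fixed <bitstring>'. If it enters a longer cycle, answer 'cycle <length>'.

Answer: fixed 10101

Derivation:
Step 0: 01000
Step 1: G0=G4|G2=0|0=0 G1=G3&G0=0&0=0 G2=G2|G1=0|1=1 G3=0(const) G4=(1+0>=1)=1 -> 00101
Step 2: G0=G4|G2=1|1=1 G1=G3&G0=0&0=0 G2=G2|G1=1|0=1 G3=0(const) G4=(0+1>=1)=1 -> 10101
Step 3: G0=G4|G2=1|1=1 G1=G3&G0=0&1=0 G2=G2|G1=1|0=1 G3=0(const) G4=(0+1>=1)=1 -> 10101
Fixed point reached at step 2: 10101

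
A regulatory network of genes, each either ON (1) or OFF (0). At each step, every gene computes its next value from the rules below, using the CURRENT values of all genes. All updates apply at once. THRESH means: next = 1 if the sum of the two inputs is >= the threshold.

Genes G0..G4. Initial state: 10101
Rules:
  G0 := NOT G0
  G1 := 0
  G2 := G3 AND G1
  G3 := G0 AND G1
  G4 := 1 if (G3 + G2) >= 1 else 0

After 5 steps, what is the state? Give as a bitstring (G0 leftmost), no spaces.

Step 1: G0=NOT G0=NOT 1=0 G1=0(const) G2=G3&G1=0&0=0 G3=G0&G1=1&0=0 G4=(0+1>=1)=1 -> 00001
Step 2: G0=NOT G0=NOT 0=1 G1=0(const) G2=G3&G1=0&0=0 G3=G0&G1=0&0=0 G4=(0+0>=1)=0 -> 10000
Step 3: G0=NOT G0=NOT 1=0 G1=0(const) G2=G3&G1=0&0=0 G3=G0&G1=1&0=0 G4=(0+0>=1)=0 -> 00000
Step 4: G0=NOT G0=NOT 0=1 G1=0(const) G2=G3&G1=0&0=0 G3=G0&G1=0&0=0 G4=(0+0>=1)=0 -> 10000
Step 5: G0=NOT G0=NOT 1=0 G1=0(const) G2=G3&G1=0&0=0 G3=G0&G1=1&0=0 G4=(0+0>=1)=0 -> 00000

00000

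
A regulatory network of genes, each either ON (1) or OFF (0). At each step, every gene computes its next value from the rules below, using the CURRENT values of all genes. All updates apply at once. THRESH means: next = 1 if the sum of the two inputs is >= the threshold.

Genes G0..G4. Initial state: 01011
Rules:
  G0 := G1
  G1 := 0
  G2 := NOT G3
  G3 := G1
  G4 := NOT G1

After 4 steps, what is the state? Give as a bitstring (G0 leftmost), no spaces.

Step 1: G0=G1=1 G1=0(const) G2=NOT G3=NOT 1=0 G3=G1=1 G4=NOT G1=NOT 1=0 -> 10010
Step 2: G0=G1=0 G1=0(const) G2=NOT G3=NOT 1=0 G3=G1=0 G4=NOT G1=NOT 0=1 -> 00001
Step 3: G0=G1=0 G1=0(const) G2=NOT G3=NOT 0=1 G3=G1=0 G4=NOT G1=NOT 0=1 -> 00101
Step 4: G0=G1=0 G1=0(const) G2=NOT G3=NOT 0=1 G3=G1=0 G4=NOT G1=NOT 0=1 -> 00101

00101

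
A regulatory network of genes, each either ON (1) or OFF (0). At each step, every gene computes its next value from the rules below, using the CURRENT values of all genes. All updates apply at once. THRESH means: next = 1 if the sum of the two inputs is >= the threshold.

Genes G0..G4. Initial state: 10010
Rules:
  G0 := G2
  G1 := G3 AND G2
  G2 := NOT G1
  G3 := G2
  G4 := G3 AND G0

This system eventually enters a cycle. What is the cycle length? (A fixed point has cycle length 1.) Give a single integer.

Step 0: 10010
Step 1: G0=G2=0 G1=G3&G2=1&0=0 G2=NOT G1=NOT 0=1 G3=G2=0 G4=G3&G0=1&1=1 -> 00101
Step 2: G0=G2=1 G1=G3&G2=0&1=0 G2=NOT G1=NOT 0=1 G3=G2=1 G4=G3&G0=0&0=0 -> 10110
Step 3: G0=G2=1 G1=G3&G2=1&1=1 G2=NOT G1=NOT 0=1 G3=G2=1 G4=G3&G0=1&1=1 -> 11111
Step 4: G0=G2=1 G1=G3&G2=1&1=1 G2=NOT G1=NOT 1=0 G3=G2=1 G4=G3&G0=1&1=1 -> 11011
Step 5: G0=G2=0 G1=G3&G2=1&0=0 G2=NOT G1=NOT 1=0 G3=G2=0 G4=G3&G0=1&1=1 -> 00001
Step 6: G0=G2=0 G1=G3&G2=0&0=0 G2=NOT G1=NOT 0=1 G3=G2=0 G4=G3&G0=0&0=0 -> 00100
Step 7: G0=G2=1 G1=G3&G2=0&1=0 G2=NOT G1=NOT 0=1 G3=G2=1 G4=G3&G0=0&0=0 -> 10110
State from step 7 equals state from step 2 -> cycle length 5

Answer: 5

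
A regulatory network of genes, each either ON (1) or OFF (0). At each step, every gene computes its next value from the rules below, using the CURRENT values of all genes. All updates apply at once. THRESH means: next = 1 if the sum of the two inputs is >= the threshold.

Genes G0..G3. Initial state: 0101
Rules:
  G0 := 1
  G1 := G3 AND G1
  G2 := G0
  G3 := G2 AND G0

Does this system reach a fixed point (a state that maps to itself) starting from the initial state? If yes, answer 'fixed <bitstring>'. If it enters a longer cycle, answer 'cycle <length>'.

Answer: fixed 1011

Derivation:
Step 0: 0101
Step 1: G0=1(const) G1=G3&G1=1&1=1 G2=G0=0 G3=G2&G0=0&0=0 -> 1100
Step 2: G0=1(const) G1=G3&G1=0&1=0 G2=G0=1 G3=G2&G0=0&1=0 -> 1010
Step 3: G0=1(const) G1=G3&G1=0&0=0 G2=G0=1 G3=G2&G0=1&1=1 -> 1011
Step 4: G0=1(const) G1=G3&G1=1&0=0 G2=G0=1 G3=G2&G0=1&1=1 -> 1011
Fixed point reached at step 3: 1011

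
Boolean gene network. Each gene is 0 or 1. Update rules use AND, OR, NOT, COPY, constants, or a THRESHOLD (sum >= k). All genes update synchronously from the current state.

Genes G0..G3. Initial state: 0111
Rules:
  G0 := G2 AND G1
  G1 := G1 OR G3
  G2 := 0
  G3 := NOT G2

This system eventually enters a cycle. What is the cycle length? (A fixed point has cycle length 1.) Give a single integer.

Step 0: 0111
Step 1: G0=G2&G1=1&1=1 G1=G1|G3=1|1=1 G2=0(const) G3=NOT G2=NOT 1=0 -> 1100
Step 2: G0=G2&G1=0&1=0 G1=G1|G3=1|0=1 G2=0(const) G3=NOT G2=NOT 0=1 -> 0101
Step 3: G0=G2&G1=0&1=0 G1=G1|G3=1|1=1 G2=0(const) G3=NOT G2=NOT 0=1 -> 0101
State from step 3 equals state from step 2 -> cycle length 1

Answer: 1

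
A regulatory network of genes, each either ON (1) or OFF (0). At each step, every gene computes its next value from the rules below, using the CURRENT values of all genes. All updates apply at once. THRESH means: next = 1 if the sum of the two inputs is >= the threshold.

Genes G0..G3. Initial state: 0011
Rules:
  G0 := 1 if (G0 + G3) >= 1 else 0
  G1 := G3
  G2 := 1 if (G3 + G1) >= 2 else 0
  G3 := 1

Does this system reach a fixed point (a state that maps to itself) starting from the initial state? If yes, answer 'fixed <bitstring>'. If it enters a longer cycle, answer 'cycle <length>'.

Step 0: 0011
Step 1: G0=(0+1>=1)=1 G1=G3=1 G2=(1+0>=2)=0 G3=1(const) -> 1101
Step 2: G0=(1+1>=1)=1 G1=G3=1 G2=(1+1>=2)=1 G3=1(const) -> 1111
Step 3: G0=(1+1>=1)=1 G1=G3=1 G2=(1+1>=2)=1 G3=1(const) -> 1111
Fixed point reached at step 2: 1111

Answer: fixed 1111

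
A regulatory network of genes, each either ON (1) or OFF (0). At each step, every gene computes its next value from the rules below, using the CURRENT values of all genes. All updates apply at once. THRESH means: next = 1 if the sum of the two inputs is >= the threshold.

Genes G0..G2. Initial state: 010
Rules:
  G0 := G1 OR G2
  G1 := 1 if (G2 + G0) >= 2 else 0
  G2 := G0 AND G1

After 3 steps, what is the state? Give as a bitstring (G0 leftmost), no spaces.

Step 1: G0=G1|G2=1|0=1 G1=(0+0>=2)=0 G2=G0&G1=0&1=0 -> 100
Step 2: G0=G1|G2=0|0=0 G1=(0+1>=2)=0 G2=G0&G1=1&0=0 -> 000
Step 3: G0=G1|G2=0|0=0 G1=(0+0>=2)=0 G2=G0&G1=0&0=0 -> 000

000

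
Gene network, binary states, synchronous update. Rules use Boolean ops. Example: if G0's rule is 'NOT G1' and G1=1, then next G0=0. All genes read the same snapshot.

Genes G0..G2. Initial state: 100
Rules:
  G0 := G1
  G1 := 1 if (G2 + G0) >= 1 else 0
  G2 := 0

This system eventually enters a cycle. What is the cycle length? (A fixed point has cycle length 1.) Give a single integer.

Answer: 2

Derivation:
Step 0: 100
Step 1: G0=G1=0 G1=(0+1>=1)=1 G2=0(const) -> 010
Step 2: G0=G1=1 G1=(0+0>=1)=0 G2=0(const) -> 100
State from step 2 equals state from step 0 -> cycle length 2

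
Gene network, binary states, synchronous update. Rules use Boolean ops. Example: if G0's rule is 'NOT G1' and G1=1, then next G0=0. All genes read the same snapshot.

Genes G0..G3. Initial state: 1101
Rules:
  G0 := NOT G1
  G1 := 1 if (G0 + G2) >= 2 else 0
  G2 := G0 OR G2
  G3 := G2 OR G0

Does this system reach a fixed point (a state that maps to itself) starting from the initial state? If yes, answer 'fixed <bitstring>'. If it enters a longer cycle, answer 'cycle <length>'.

Step 0: 1101
Step 1: G0=NOT G1=NOT 1=0 G1=(1+0>=2)=0 G2=G0|G2=1|0=1 G3=G2|G0=0|1=1 -> 0011
Step 2: G0=NOT G1=NOT 0=1 G1=(0+1>=2)=0 G2=G0|G2=0|1=1 G3=G2|G0=1|0=1 -> 1011
Step 3: G0=NOT G1=NOT 0=1 G1=(1+1>=2)=1 G2=G0|G2=1|1=1 G3=G2|G0=1|1=1 -> 1111
Step 4: G0=NOT G1=NOT 1=0 G1=(1+1>=2)=1 G2=G0|G2=1|1=1 G3=G2|G0=1|1=1 -> 0111
Step 5: G0=NOT G1=NOT 1=0 G1=(0+1>=2)=0 G2=G0|G2=0|1=1 G3=G2|G0=1|0=1 -> 0011
Cycle of length 4 starting at step 1 -> no fixed point

Answer: cycle 4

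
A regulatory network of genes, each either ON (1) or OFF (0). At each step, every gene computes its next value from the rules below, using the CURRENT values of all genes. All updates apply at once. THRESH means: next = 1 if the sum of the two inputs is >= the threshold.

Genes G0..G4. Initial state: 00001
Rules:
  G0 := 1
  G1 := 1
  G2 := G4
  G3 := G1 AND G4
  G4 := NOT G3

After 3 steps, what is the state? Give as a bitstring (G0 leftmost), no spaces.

Step 1: G0=1(const) G1=1(const) G2=G4=1 G3=G1&G4=0&1=0 G4=NOT G3=NOT 0=1 -> 11101
Step 2: G0=1(const) G1=1(const) G2=G4=1 G3=G1&G4=1&1=1 G4=NOT G3=NOT 0=1 -> 11111
Step 3: G0=1(const) G1=1(const) G2=G4=1 G3=G1&G4=1&1=1 G4=NOT G3=NOT 1=0 -> 11110

11110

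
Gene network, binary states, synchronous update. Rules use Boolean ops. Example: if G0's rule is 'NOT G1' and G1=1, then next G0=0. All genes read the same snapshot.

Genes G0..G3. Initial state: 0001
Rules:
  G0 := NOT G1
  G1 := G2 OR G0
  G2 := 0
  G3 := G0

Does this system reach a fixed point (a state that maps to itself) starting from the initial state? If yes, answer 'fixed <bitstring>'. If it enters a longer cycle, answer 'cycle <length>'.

Answer: cycle 4

Derivation:
Step 0: 0001
Step 1: G0=NOT G1=NOT 0=1 G1=G2|G0=0|0=0 G2=0(const) G3=G0=0 -> 1000
Step 2: G0=NOT G1=NOT 0=1 G1=G2|G0=0|1=1 G2=0(const) G3=G0=1 -> 1101
Step 3: G0=NOT G1=NOT 1=0 G1=G2|G0=0|1=1 G2=0(const) G3=G0=1 -> 0101
Step 4: G0=NOT G1=NOT 1=0 G1=G2|G0=0|0=0 G2=0(const) G3=G0=0 -> 0000
Step 5: G0=NOT G1=NOT 0=1 G1=G2|G0=0|0=0 G2=0(const) G3=G0=0 -> 1000
Cycle of length 4 starting at step 1 -> no fixed point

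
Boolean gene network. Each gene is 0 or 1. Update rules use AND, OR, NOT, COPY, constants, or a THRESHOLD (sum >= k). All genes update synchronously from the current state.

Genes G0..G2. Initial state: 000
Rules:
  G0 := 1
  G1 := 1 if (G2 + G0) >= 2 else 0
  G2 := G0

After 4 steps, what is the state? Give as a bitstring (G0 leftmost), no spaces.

Step 1: G0=1(const) G1=(0+0>=2)=0 G2=G0=0 -> 100
Step 2: G0=1(const) G1=(0+1>=2)=0 G2=G0=1 -> 101
Step 3: G0=1(const) G1=(1+1>=2)=1 G2=G0=1 -> 111
Step 4: G0=1(const) G1=(1+1>=2)=1 G2=G0=1 -> 111

111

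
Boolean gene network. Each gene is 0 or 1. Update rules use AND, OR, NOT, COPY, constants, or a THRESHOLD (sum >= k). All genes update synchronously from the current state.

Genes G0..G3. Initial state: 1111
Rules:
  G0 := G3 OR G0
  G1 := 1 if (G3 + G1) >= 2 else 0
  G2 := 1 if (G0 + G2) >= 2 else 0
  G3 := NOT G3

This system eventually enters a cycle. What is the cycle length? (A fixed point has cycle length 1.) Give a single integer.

Step 0: 1111
Step 1: G0=G3|G0=1|1=1 G1=(1+1>=2)=1 G2=(1+1>=2)=1 G3=NOT G3=NOT 1=0 -> 1110
Step 2: G0=G3|G0=0|1=1 G1=(0+1>=2)=0 G2=(1+1>=2)=1 G3=NOT G3=NOT 0=1 -> 1011
Step 3: G0=G3|G0=1|1=1 G1=(1+0>=2)=0 G2=(1+1>=2)=1 G3=NOT G3=NOT 1=0 -> 1010
Step 4: G0=G3|G0=0|1=1 G1=(0+0>=2)=0 G2=(1+1>=2)=1 G3=NOT G3=NOT 0=1 -> 1011
State from step 4 equals state from step 2 -> cycle length 2

Answer: 2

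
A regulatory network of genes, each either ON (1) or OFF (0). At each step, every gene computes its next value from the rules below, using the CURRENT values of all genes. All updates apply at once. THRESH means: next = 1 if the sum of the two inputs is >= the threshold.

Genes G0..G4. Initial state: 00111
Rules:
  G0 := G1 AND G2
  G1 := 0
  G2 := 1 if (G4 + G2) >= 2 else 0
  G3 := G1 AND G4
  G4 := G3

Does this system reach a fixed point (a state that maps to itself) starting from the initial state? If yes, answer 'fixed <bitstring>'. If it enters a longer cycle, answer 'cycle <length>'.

Step 0: 00111
Step 1: G0=G1&G2=0&1=0 G1=0(const) G2=(1+1>=2)=1 G3=G1&G4=0&1=0 G4=G3=1 -> 00101
Step 2: G0=G1&G2=0&1=0 G1=0(const) G2=(1+1>=2)=1 G3=G1&G4=0&1=0 G4=G3=0 -> 00100
Step 3: G0=G1&G2=0&1=0 G1=0(const) G2=(0+1>=2)=0 G3=G1&G4=0&0=0 G4=G3=0 -> 00000
Step 4: G0=G1&G2=0&0=0 G1=0(const) G2=(0+0>=2)=0 G3=G1&G4=0&0=0 G4=G3=0 -> 00000
Fixed point reached at step 3: 00000

Answer: fixed 00000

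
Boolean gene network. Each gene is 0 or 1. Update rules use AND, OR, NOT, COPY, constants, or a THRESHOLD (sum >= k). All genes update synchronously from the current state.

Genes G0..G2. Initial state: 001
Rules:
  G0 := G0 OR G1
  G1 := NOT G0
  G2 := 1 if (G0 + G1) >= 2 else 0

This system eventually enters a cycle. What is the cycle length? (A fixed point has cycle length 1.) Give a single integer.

Step 0: 001
Step 1: G0=G0|G1=0|0=0 G1=NOT G0=NOT 0=1 G2=(0+0>=2)=0 -> 010
Step 2: G0=G0|G1=0|1=1 G1=NOT G0=NOT 0=1 G2=(0+1>=2)=0 -> 110
Step 3: G0=G0|G1=1|1=1 G1=NOT G0=NOT 1=0 G2=(1+1>=2)=1 -> 101
Step 4: G0=G0|G1=1|0=1 G1=NOT G0=NOT 1=0 G2=(1+0>=2)=0 -> 100
Step 5: G0=G0|G1=1|0=1 G1=NOT G0=NOT 1=0 G2=(1+0>=2)=0 -> 100
State from step 5 equals state from step 4 -> cycle length 1

Answer: 1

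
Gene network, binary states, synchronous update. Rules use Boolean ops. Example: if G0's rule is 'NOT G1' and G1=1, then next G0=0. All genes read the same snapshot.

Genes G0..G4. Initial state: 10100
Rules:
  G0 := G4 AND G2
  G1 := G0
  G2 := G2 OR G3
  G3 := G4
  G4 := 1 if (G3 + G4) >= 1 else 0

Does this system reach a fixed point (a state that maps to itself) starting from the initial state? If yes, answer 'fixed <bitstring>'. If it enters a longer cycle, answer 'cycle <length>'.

Step 0: 10100
Step 1: G0=G4&G2=0&1=0 G1=G0=1 G2=G2|G3=1|0=1 G3=G4=0 G4=(0+0>=1)=0 -> 01100
Step 2: G0=G4&G2=0&1=0 G1=G0=0 G2=G2|G3=1|0=1 G3=G4=0 G4=(0+0>=1)=0 -> 00100
Step 3: G0=G4&G2=0&1=0 G1=G0=0 G2=G2|G3=1|0=1 G3=G4=0 G4=(0+0>=1)=0 -> 00100
Fixed point reached at step 2: 00100

Answer: fixed 00100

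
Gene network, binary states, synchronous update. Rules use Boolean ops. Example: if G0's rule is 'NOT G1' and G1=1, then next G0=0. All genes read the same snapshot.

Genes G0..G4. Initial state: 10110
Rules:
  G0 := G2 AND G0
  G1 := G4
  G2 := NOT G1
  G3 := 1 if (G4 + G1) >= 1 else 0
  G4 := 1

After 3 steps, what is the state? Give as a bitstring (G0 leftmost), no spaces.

Step 1: G0=G2&G0=1&1=1 G1=G4=0 G2=NOT G1=NOT 0=1 G3=(0+0>=1)=0 G4=1(const) -> 10101
Step 2: G0=G2&G0=1&1=1 G1=G4=1 G2=NOT G1=NOT 0=1 G3=(1+0>=1)=1 G4=1(const) -> 11111
Step 3: G0=G2&G0=1&1=1 G1=G4=1 G2=NOT G1=NOT 1=0 G3=(1+1>=1)=1 G4=1(const) -> 11011

11011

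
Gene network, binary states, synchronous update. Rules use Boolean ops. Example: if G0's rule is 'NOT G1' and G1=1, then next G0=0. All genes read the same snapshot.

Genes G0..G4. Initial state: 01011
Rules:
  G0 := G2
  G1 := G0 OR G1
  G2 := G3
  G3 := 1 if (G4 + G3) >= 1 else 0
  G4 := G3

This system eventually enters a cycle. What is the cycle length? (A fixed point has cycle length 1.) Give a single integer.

Step 0: 01011
Step 1: G0=G2=0 G1=G0|G1=0|1=1 G2=G3=1 G3=(1+1>=1)=1 G4=G3=1 -> 01111
Step 2: G0=G2=1 G1=G0|G1=0|1=1 G2=G3=1 G3=(1+1>=1)=1 G4=G3=1 -> 11111
Step 3: G0=G2=1 G1=G0|G1=1|1=1 G2=G3=1 G3=(1+1>=1)=1 G4=G3=1 -> 11111
State from step 3 equals state from step 2 -> cycle length 1

Answer: 1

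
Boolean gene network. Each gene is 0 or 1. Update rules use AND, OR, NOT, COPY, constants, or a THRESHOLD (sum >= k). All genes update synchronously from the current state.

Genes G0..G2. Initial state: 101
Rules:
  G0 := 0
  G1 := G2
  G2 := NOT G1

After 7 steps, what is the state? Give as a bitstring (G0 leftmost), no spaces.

Step 1: G0=0(const) G1=G2=1 G2=NOT G1=NOT 0=1 -> 011
Step 2: G0=0(const) G1=G2=1 G2=NOT G1=NOT 1=0 -> 010
Step 3: G0=0(const) G1=G2=0 G2=NOT G1=NOT 1=0 -> 000
Step 4: G0=0(const) G1=G2=0 G2=NOT G1=NOT 0=1 -> 001
Step 5: G0=0(const) G1=G2=1 G2=NOT G1=NOT 0=1 -> 011
Step 6: G0=0(const) G1=G2=1 G2=NOT G1=NOT 1=0 -> 010
Step 7: G0=0(const) G1=G2=0 G2=NOT G1=NOT 1=0 -> 000

000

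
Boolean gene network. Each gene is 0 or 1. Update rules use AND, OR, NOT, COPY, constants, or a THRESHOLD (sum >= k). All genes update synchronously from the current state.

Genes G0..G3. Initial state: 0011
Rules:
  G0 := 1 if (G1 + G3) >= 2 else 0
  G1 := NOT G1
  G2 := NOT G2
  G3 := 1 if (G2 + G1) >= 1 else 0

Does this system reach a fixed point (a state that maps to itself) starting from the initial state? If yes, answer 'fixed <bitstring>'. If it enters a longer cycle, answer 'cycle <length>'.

Step 0: 0011
Step 1: G0=(0+1>=2)=0 G1=NOT G1=NOT 0=1 G2=NOT G2=NOT 1=0 G3=(1+0>=1)=1 -> 0101
Step 2: G0=(1+1>=2)=1 G1=NOT G1=NOT 1=0 G2=NOT G2=NOT 0=1 G3=(0+1>=1)=1 -> 1011
Step 3: G0=(0+1>=2)=0 G1=NOT G1=NOT 0=1 G2=NOT G2=NOT 1=0 G3=(1+0>=1)=1 -> 0101
Cycle of length 2 starting at step 1 -> no fixed point

Answer: cycle 2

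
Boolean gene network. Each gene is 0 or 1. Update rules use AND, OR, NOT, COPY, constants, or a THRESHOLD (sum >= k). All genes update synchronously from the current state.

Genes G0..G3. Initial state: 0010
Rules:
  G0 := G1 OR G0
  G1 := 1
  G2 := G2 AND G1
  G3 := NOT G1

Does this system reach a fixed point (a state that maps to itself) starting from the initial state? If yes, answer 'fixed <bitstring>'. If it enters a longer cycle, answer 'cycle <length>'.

Step 0: 0010
Step 1: G0=G1|G0=0|0=0 G1=1(const) G2=G2&G1=1&0=0 G3=NOT G1=NOT 0=1 -> 0101
Step 2: G0=G1|G0=1|0=1 G1=1(const) G2=G2&G1=0&1=0 G3=NOT G1=NOT 1=0 -> 1100
Step 3: G0=G1|G0=1|1=1 G1=1(const) G2=G2&G1=0&1=0 G3=NOT G1=NOT 1=0 -> 1100
Fixed point reached at step 2: 1100

Answer: fixed 1100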